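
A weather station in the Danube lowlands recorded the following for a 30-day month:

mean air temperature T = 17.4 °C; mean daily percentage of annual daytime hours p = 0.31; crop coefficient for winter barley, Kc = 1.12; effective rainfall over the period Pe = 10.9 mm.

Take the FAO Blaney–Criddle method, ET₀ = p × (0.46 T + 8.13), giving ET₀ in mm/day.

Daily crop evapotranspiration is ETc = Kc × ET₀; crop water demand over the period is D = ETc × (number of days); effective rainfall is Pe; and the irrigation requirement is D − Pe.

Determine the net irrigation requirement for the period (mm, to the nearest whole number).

ET₀ = 0.31 × (0.46 × 17.4 + 8.13) = 0.31 × 16.134 = 5.0015 mm/d
ETc = Kc × ET₀ = 1.12 × 5.0015 = 5.6017 mm/d
Crop demand D = ETc × 30 d = 5.6017 × 30 = 168.051 mm
D − Pe = 168.051 − 10.9 = 157.151 mm

157 mm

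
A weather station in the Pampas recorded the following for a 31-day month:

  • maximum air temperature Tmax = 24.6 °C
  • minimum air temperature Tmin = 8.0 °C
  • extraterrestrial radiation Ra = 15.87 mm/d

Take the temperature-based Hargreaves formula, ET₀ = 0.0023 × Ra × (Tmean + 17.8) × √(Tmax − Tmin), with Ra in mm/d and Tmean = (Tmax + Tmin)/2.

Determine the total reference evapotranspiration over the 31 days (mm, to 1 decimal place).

157.2 mm

Tmean = (24.6 + 8.0)/2 = 16.30 °C
ET₀ = 0.0023 × 15.87 × (16.30 + 17.8) × √16.6 = 0.0023 × 15.87 × 34.10 × 4.0743 = 5.0712 mm/d
Over 31 days: 5.0712 × 31 = 157.207 mm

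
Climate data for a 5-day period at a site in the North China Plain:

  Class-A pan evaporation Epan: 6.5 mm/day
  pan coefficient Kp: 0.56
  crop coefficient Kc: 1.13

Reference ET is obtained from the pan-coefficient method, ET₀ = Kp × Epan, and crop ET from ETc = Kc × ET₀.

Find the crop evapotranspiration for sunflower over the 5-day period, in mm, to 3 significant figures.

ET₀ = 0.56 × 6.5 = 3.6400 mm/d
ETc = Kc × ET₀ = 1.13 × 3.6400 = 4.1132 mm/d
Over 5 days: 4.1132 × 5 = 20.566 mm

20.6 mm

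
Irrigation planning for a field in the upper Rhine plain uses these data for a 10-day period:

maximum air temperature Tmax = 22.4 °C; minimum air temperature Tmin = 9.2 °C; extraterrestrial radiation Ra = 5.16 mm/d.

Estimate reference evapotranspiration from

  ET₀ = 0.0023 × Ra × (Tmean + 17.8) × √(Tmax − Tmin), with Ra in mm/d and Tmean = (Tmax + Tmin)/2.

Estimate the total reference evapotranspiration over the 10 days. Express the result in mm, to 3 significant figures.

Tmean = (22.4 + 9.2)/2 = 15.80 °C
ET₀ = 0.0023 × 5.16 × (15.80 + 17.8) × √13.2 = 0.0023 × 5.16 × 33.60 × 3.6332 = 1.4488 mm/d
Over 10 days: 1.4488 × 10 = 14.488 mm

14.5 mm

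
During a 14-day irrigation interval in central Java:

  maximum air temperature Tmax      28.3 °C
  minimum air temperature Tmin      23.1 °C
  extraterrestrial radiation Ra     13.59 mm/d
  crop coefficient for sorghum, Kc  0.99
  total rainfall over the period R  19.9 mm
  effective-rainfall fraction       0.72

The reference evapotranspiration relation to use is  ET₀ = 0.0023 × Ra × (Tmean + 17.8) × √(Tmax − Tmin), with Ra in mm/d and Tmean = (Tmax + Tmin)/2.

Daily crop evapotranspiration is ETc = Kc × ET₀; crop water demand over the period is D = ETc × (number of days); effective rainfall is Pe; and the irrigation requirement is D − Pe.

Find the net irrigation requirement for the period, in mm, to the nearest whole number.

29 mm

Tmean = (28.3 + 23.1)/2 = 25.70 °C
ET₀ = 0.0023 × 13.59 × (25.70 + 17.8) × √5.2 = 0.0023 × 13.59 × 43.50 × 2.2804 = 3.1006 mm/d
ETc = Kc × ET₀ = 0.99 × 3.1006 = 3.0696 mm/d
Crop demand D = ETc × 14 d = 3.0696 × 14 = 42.974 mm
Pe = 0.72 × 19.9 = 14.328 mm
D − Pe = 42.974 − 14.328 = 28.646 mm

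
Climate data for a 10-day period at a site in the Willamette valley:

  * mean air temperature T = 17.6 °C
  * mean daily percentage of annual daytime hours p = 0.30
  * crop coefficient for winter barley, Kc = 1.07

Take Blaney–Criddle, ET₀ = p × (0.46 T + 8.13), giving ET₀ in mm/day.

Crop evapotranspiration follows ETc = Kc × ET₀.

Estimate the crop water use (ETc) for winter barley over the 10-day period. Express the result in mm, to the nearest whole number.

ET₀ = 0.30 × (0.46 × 17.6 + 8.13) = 0.30 × 16.226 = 4.8678 mm/d
ETc = Kc × ET₀ = 1.07 × 4.8678 = 5.2085 mm/d
Over 10 days: 5.2085 × 10 = 52.085 mm

52 mm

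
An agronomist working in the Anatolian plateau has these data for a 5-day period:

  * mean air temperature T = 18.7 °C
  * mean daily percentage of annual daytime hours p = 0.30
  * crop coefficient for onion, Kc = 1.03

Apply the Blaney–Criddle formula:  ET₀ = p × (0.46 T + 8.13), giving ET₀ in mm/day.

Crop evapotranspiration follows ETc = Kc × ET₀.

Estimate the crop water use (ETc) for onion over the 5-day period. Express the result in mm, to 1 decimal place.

25.9 mm

ET₀ = 0.30 × (0.46 × 18.7 + 8.13) = 0.30 × 16.732 = 5.0196 mm/d
ETc = Kc × ET₀ = 1.03 × 5.0196 = 5.1702 mm/d
Over 5 days: 5.1702 × 5 = 25.851 mm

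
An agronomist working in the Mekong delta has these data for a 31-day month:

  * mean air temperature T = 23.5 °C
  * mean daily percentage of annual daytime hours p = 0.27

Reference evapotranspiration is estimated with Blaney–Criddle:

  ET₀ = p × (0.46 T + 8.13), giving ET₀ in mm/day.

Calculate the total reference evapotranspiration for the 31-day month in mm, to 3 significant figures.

ET₀ = 0.27 × (0.46 × 23.5 + 8.13) = 0.27 × 18.940 = 5.1138 mm/d
Monthly total = 5.1138 × 31 = 158.528 mm

159 mm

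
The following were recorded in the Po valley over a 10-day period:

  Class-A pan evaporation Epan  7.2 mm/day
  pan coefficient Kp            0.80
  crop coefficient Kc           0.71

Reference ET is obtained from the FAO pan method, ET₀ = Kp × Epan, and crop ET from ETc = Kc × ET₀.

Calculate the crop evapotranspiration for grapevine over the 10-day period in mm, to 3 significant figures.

ET₀ = 0.80 × 7.2 = 5.7600 mm/d
ETc = Kc × ET₀ = 0.71 × 5.7600 = 4.0896 mm/d
Over 10 days: 4.0896 × 10 = 40.896 mm

40.9 mm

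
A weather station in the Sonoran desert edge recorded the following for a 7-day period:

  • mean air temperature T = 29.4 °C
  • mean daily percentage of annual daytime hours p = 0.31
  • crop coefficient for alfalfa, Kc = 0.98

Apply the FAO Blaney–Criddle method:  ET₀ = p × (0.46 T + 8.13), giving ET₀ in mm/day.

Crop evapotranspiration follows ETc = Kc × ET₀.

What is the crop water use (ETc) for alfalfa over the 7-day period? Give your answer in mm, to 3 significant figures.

ET₀ = 0.31 × (0.46 × 29.4 + 8.13) = 0.31 × 21.654 = 6.7127 mm/d
ETc = Kc × ET₀ = 0.98 × 6.7127 = 6.5784 mm/d
Over 7 days: 6.5784 × 7 = 46.049 mm

46.0 mm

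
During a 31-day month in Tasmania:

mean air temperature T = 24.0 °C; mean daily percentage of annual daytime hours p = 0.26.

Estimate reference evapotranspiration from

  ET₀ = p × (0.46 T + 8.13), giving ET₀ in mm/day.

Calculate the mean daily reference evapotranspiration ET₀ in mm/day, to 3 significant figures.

ET₀ = 0.26 × (0.46 × 24.0 + 8.13) = 0.26 × 19.170 = 4.9842 mm/d

4.98 mm/day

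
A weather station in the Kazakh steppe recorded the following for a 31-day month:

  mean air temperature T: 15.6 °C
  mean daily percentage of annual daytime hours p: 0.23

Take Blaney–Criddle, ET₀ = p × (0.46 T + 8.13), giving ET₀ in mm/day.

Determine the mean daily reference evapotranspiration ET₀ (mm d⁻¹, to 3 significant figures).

3.52 mm d⁻¹

ET₀ = 0.23 × (0.46 × 15.6 + 8.13) = 0.23 × 15.306 = 3.5204 mm/d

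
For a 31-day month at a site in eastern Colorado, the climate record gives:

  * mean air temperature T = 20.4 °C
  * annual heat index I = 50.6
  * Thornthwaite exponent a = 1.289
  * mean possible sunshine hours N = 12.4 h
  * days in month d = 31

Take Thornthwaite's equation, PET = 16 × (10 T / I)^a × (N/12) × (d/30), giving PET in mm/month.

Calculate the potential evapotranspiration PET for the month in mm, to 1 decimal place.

10T/I = 10 × 20.4 / 50.6 = 4.0316
(10T/I)^a = 4.0316^1.289 = 6.0320
Uncorrected PET = 16 × 6.0320 = 96.512 mm
Correction = (N/12)(d/30) = (12.4/12)(31/30) = 1.0678
PET = 96.512 × 1.0678 = 103.056 mm/month

103.1 mm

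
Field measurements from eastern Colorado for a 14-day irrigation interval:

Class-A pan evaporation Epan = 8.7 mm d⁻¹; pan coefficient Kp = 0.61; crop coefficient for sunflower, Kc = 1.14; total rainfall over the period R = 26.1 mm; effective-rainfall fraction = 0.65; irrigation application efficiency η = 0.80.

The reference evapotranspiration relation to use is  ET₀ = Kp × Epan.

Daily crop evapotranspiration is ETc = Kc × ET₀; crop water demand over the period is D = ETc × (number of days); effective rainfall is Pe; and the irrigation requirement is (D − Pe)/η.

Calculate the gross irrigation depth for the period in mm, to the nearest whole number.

85 mm

ET₀ = 0.61 × 8.7 = 5.3070 mm/d
ETc = Kc × ET₀ = 1.14 × 5.3070 = 6.0500 mm/d
Crop demand D = ETc × 14 d = 6.0500 × 14 = 84.700 mm
Pe = 0.65 × 26.1 = 16.965 mm
D − Pe = 84.700 − 16.965 = 67.735 mm
Gross irrigation = 67.735 / 0.80 = 84.669 mm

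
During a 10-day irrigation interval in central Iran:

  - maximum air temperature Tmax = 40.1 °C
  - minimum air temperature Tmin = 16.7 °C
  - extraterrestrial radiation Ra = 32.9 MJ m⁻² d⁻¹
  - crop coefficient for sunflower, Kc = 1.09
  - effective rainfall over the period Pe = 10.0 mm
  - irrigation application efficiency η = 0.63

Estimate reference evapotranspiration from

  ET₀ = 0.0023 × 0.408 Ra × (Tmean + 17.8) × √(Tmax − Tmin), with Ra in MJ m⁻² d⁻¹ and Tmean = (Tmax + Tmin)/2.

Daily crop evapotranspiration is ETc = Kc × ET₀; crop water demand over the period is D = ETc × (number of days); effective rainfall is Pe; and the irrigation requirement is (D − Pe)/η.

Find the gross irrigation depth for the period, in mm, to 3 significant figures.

104 mm

Tmean = (40.1 + 16.7)/2 = 28.40 °C
0.408 Ra = 0.408 × 32.9 = 13.4232 mm/d equivalent
ET₀ = 0.0023 × 13.4232 × (28.40 + 17.8) × √23.4 = 0.0023 × 13.4232 × 46.20 × 4.8374 = 6.8998 mm/d
ETc = Kc × ET₀ = 1.09 × 6.8998 = 7.5208 mm/d
Crop demand D = ETc × 10 d = 7.5208 × 10 = 75.208 mm
D − Pe = 75.208 − 10.0 = 65.208 mm
Gross irrigation = 65.208 / 0.63 = 103.505 mm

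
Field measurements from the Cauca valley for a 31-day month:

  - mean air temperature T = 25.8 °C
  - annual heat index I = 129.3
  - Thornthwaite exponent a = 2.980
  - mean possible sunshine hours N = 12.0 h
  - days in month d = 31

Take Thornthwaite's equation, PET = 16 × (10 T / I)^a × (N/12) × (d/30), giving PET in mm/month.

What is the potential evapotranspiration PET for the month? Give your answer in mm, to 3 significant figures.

130 mm

10T/I = 10 × 25.8 / 129.3 = 1.9954
(10T/I)^a = 1.9954^2.980 = 7.8359
Uncorrected PET = 16 × 7.8359 = 125.374 mm
Correction = (N/12)(d/30) = (12.0/12)(31/30) = 1.0333
PET = 125.374 × 1.0333 = 129.549 mm/month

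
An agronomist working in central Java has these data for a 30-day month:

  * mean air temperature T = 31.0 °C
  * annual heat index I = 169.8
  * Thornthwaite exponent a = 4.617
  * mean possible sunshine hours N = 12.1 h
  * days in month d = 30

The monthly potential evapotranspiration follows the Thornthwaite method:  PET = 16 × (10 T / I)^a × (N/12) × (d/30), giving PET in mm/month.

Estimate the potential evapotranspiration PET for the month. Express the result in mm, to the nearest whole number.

260 mm

10T/I = 10 × 31.0 / 169.8 = 1.8257
(10T/I)^a = 1.8257^4.617 = 16.1072
Uncorrected PET = 16 × 16.1072 = 257.715 mm
Correction = (N/12)(d/30) = (12.1/12)(30/30) = 1.0083
PET = 257.715 × 1.0083 = 259.854 mm/month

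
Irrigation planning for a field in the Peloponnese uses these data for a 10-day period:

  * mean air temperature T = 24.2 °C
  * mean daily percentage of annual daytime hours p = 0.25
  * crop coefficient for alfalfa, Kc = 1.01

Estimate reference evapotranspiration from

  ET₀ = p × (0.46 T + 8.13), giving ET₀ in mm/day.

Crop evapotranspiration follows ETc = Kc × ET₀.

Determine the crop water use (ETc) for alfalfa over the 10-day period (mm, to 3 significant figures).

ET₀ = 0.25 × (0.46 × 24.2 + 8.13) = 0.25 × 19.262 = 4.8155 mm/d
ETc = Kc × ET₀ = 1.01 × 4.8155 = 4.8637 mm/d
Over 10 days: 4.8637 × 10 = 48.637 mm

48.6 mm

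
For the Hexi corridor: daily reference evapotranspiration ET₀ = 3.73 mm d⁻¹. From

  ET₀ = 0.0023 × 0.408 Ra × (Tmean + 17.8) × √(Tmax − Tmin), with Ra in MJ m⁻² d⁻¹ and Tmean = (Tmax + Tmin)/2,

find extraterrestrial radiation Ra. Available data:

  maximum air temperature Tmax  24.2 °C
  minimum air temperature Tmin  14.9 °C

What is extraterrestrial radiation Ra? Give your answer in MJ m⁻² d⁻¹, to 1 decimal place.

34.9 MJ m⁻² d⁻¹

Tmean = (24.2+14.9)/2 = 19.55 °C; ΔT = 9.3
Ra = ET₀ / [0.0023 × 0.408 × (Tmean+17.8) × √ΔT]
   = 3.73 / (0.0023 × 0.408 × 37.35 × 3.0496) = 34.897 MJ m⁻² d⁻¹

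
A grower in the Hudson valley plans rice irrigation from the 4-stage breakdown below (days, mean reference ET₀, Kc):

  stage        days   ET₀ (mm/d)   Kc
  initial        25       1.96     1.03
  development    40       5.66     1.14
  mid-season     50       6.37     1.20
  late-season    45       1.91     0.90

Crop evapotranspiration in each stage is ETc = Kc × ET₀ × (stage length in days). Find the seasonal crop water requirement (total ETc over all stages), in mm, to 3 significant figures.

initial: 1.03 × 1.96 × 25 = 50.47 mm
development: 1.14 × 5.66 × 40 = 258.10 mm
mid-season: 1.20 × 6.37 × 50 = 382.20 mm
late-season: 0.90 × 1.91 × 45 = 77.36 mm
Seasonal total = 768.13 mm

768 mm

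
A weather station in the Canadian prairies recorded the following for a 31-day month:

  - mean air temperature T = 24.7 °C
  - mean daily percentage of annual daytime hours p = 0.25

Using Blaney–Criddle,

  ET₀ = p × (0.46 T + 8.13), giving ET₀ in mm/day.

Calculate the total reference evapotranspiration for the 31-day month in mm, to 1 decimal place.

151.1 mm

ET₀ = 0.25 × (0.46 × 24.7 + 8.13) = 0.25 × 19.492 = 4.8730 mm/d
Monthly total = 4.8730 × 31 = 151.063 mm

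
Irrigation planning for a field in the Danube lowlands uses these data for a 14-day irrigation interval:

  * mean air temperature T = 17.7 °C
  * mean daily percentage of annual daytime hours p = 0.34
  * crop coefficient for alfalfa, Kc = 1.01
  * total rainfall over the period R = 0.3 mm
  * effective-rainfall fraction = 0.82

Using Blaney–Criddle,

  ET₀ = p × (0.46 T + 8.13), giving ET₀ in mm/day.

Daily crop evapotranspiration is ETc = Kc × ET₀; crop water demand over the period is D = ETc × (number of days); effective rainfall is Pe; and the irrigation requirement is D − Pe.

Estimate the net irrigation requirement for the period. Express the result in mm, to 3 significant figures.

ET₀ = 0.34 × (0.46 × 17.7 + 8.13) = 0.34 × 16.272 = 5.5325 mm/d
ETc = Kc × ET₀ = 1.01 × 5.5325 = 5.5878 mm/d
Crop demand D = ETc × 14 d = 5.5878 × 14 = 78.229 mm
Pe = 0.82 × 0.3 = 0.246 mm
D − Pe = 78.229 − 0.246 = 77.983 mm

78.0 mm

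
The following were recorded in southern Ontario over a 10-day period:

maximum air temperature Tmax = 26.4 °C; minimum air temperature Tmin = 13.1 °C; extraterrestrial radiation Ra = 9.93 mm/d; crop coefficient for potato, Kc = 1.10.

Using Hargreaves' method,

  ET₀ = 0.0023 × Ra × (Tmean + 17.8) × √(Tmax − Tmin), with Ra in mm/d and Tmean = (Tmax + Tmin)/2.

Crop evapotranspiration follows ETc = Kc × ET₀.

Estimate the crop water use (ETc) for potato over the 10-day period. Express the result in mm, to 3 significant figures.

Tmean = (26.4 + 13.1)/2 = 19.75 °C
ET₀ = 0.0023 × 9.93 × (19.75 + 17.8) × √13.3 = 0.0023 × 9.93 × 37.55 × 3.6469 = 3.1276 mm/d
ETc = Kc × ET₀ = 1.10 × 3.1276 = 3.4404 mm/d
Over 10 days: 3.4404 × 10 = 34.404 mm

34.4 mm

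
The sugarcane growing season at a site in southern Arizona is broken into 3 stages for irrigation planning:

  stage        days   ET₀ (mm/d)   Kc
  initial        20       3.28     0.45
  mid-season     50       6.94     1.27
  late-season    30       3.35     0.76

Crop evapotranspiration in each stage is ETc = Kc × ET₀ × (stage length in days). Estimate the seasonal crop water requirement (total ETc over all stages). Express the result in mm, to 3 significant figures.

initial: 0.45 × 3.28 × 20 = 29.52 mm
mid-season: 1.27 × 6.94 × 50 = 440.69 mm
late-season: 0.76 × 3.35 × 30 = 76.38 mm
Seasonal total = 546.59 mm

547 mm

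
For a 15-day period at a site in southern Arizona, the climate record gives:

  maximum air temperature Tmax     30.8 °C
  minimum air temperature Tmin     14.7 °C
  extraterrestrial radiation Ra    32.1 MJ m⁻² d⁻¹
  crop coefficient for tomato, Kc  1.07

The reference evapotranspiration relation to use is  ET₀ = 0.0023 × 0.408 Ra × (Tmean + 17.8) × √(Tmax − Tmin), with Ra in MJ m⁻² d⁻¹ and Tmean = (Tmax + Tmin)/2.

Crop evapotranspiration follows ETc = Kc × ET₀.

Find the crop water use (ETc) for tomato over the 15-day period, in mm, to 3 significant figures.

78.7 mm

Tmean = (30.8 + 14.7)/2 = 22.75 °C
0.408 Ra = 0.408 × 32.1 = 13.0968 mm/d equivalent
ET₀ = 0.0023 × 13.0968 × (22.75 + 17.8) × √16.1 = 0.0023 × 13.0968 × 40.55 × 4.0125 = 4.9012 mm/d
ETc = Kc × ET₀ = 1.07 × 4.9012 = 5.2443 mm/d
Over 15 days: 5.2443 × 15 = 78.665 mm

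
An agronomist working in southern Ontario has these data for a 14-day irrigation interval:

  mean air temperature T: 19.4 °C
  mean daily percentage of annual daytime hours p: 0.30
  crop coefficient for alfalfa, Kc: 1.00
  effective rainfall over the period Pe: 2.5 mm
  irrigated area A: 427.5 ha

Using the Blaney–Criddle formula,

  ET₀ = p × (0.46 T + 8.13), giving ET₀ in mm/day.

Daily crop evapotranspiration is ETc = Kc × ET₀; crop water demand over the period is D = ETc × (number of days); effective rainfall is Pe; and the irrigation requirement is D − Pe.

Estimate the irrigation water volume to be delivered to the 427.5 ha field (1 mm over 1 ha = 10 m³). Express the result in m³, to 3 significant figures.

296000 m³

ET₀ = 0.30 × (0.46 × 19.4 + 8.13) = 0.30 × 17.054 = 5.1162 mm/d
ETc = Kc × ET₀ = 1.00 × 5.1162 = 5.1162 mm/d
Crop demand D = ETc × 14 d = 5.1162 × 14 = 71.627 mm
D − Pe = 71.627 − 2.5 = 69.127 mm
Volume = 69.127 mm × 427.5 ha × 10 = 295517.9 m³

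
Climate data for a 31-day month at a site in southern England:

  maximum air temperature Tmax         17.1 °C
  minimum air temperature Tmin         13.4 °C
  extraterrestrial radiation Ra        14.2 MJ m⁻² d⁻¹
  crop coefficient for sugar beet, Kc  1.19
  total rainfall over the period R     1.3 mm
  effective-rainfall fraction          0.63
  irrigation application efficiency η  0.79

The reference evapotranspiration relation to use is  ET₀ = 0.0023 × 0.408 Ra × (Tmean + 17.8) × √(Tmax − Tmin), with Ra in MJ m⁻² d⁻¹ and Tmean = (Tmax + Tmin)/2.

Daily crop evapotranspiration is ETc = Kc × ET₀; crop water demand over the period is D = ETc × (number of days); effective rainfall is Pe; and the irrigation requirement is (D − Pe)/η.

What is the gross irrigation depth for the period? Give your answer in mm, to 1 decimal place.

38.5 mm

Tmean = (17.1 + 13.4)/2 = 15.25 °C
0.408 Ra = 0.408 × 14.2 = 5.7936 mm/d equivalent
ET₀ = 0.0023 × 5.7936 × (15.25 + 17.8) × √3.7 = 0.0023 × 5.7936 × 33.05 × 1.9235 = 0.8471 mm/d
ETc = Kc × ET₀ = 1.19 × 0.8471 = 1.0080 mm/d
Crop demand D = ETc × 31 d = 1.0080 × 31 = 31.248 mm
Pe = 0.63 × 1.3 = 0.819 mm
D − Pe = 31.248 − 0.819 = 30.429 mm
Gross irrigation = 30.429 / 0.79 = 38.518 mm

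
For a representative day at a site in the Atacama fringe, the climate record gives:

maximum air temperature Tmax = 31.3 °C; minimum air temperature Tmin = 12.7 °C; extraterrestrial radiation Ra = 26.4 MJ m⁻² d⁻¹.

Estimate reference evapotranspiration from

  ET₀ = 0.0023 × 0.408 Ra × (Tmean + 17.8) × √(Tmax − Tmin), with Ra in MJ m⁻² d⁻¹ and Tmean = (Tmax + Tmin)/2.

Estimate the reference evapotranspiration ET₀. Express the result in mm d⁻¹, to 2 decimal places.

4.25 mm d⁻¹

Tmean = (31.3 + 12.7)/2 = 22.00 °C
0.408 Ra = 0.408 × 26.4 = 10.7712 mm/d equivalent
ET₀ = 0.0023 × 10.7712 × (22.00 + 17.8) × √18.6 = 0.0023 × 10.7712 × 39.80 × 4.3128 = 4.2524 mm/d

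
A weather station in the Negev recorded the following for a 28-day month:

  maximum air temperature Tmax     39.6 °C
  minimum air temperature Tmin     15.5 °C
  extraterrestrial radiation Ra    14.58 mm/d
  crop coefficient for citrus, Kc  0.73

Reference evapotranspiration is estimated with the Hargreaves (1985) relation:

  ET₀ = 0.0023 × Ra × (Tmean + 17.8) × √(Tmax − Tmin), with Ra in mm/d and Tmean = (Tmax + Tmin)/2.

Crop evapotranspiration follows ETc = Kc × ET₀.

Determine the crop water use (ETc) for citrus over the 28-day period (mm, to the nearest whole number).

153 mm

Tmean = (39.6 + 15.5)/2 = 27.55 °C
ET₀ = 0.0023 × 14.58 × (27.55 + 17.8) × √24.1 = 0.0023 × 14.58 × 45.35 × 4.9092 = 7.4657 mm/d
ETc = Kc × ET₀ = 0.73 × 7.4657 = 5.4500 mm/d
Over 28 days: 5.4500 × 28 = 152.600 mm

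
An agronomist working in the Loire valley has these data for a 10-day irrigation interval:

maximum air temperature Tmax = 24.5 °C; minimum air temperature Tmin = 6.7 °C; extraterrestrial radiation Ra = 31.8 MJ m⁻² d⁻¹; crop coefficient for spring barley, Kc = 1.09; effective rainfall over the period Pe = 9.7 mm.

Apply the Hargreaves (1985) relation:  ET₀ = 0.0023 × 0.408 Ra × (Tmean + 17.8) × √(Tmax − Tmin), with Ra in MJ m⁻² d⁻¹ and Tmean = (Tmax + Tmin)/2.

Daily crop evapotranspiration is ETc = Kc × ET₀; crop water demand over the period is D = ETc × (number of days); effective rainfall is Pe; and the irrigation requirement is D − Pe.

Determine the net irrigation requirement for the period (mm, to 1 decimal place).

36.1 mm

Tmean = (24.5 + 6.7)/2 = 15.60 °C
0.408 Ra = 0.408 × 31.8 = 12.9744 mm/d equivalent
ET₀ = 0.0023 × 12.9744 × (15.60 + 17.8) × √17.8 = 0.0023 × 12.9744 × 33.40 × 4.2190 = 4.2050 mm/d
ETc = Kc × ET₀ = 1.09 × 4.2050 = 4.5835 mm/d
Crop demand D = ETc × 10 d = 4.5835 × 10 = 45.835 mm
D − Pe = 45.835 − 9.7 = 36.135 mm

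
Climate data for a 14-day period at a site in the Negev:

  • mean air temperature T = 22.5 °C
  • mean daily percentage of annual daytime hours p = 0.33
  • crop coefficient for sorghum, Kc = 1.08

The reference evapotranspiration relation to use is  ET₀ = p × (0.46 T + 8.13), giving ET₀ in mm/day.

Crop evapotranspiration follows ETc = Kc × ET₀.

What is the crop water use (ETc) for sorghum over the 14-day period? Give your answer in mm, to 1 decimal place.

92.2 mm

ET₀ = 0.33 × (0.46 × 22.5 + 8.13) = 0.33 × 18.480 = 6.0984 mm/d
ETc = Kc × ET₀ = 1.08 × 6.0984 = 6.5863 mm/d
Over 14 days: 6.5863 × 14 = 92.208 mm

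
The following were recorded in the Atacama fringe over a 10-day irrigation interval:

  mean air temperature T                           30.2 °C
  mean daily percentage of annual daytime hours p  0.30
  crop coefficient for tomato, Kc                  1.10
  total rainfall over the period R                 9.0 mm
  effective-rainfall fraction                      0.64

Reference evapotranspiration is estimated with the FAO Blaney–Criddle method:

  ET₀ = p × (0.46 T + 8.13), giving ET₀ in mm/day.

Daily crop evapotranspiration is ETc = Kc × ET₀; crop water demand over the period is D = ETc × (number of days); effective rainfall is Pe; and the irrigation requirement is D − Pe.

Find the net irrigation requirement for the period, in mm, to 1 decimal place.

ET₀ = 0.30 × (0.46 × 30.2 + 8.13) = 0.30 × 22.022 = 6.6066 mm/d
ETc = Kc × ET₀ = 1.10 × 6.6066 = 7.2673 mm/d
Crop demand D = ETc × 10 d = 7.2673 × 10 = 72.673 mm
Pe = 0.64 × 9.0 = 5.760 mm
D − Pe = 72.673 − 5.760 = 66.913 mm

66.9 mm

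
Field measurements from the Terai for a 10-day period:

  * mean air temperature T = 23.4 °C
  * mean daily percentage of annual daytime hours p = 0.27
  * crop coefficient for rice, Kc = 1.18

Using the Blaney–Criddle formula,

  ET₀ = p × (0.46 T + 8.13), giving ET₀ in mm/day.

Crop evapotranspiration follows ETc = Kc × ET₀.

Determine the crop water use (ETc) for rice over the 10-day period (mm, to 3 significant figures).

60.2 mm

ET₀ = 0.27 × (0.46 × 23.4 + 8.13) = 0.27 × 18.894 = 5.1014 mm/d
ETc = Kc × ET₀ = 1.18 × 5.1014 = 6.0197 mm/d
Over 10 days: 6.0197 × 10 = 60.197 mm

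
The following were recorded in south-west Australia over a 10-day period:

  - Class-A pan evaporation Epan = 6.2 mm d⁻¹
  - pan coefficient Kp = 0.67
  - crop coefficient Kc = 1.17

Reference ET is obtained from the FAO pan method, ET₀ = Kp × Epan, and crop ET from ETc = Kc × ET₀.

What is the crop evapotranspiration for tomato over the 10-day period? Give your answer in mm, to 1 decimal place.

ET₀ = 0.67 × 6.2 = 4.1540 mm/d
ETc = Kc × ET₀ = 1.17 × 4.1540 = 4.8602 mm/d
Over 10 days: 4.8602 × 10 = 48.602 mm

48.6 mm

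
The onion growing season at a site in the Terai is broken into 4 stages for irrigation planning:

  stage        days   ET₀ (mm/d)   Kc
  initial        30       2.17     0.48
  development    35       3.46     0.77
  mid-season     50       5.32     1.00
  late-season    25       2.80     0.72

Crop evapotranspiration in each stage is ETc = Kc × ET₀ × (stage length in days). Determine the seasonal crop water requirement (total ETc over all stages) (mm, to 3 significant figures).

initial: 0.48 × 2.17 × 30 = 31.25 mm
development: 0.77 × 3.46 × 35 = 93.25 mm
mid-season: 1.00 × 5.32 × 50 = 266.00 mm
late-season: 0.72 × 2.80 × 25 = 50.40 mm
Seasonal total = 440.90 mm

441 mm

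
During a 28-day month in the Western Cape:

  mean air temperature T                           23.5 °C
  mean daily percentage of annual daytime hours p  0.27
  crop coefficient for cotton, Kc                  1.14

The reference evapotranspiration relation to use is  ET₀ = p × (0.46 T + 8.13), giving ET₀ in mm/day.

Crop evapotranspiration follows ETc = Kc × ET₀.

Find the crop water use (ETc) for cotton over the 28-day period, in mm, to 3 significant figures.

ET₀ = 0.27 × (0.46 × 23.5 + 8.13) = 0.27 × 18.940 = 5.1138 mm/d
ETc = Kc × ET₀ = 1.14 × 5.1138 = 5.8297 mm/d
Over 28 days: 5.8297 × 28 = 163.232 mm

163 mm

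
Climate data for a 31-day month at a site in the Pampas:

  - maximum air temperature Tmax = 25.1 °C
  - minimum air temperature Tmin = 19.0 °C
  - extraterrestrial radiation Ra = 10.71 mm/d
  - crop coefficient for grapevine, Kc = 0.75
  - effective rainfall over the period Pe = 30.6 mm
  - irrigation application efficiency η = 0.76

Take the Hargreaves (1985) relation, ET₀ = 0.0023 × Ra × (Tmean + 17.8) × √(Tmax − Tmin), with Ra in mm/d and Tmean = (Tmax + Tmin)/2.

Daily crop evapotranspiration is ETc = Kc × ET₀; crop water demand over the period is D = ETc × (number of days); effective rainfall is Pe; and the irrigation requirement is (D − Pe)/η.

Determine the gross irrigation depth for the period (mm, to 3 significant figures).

33.9 mm

Tmean = (25.1 + 19.0)/2 = 22.05 °C
ET₀ = 0.0023 × 10.71 × (22.05 + 17.8) × √6.1 = 0.0023 × 10.71 × 39.85 × 2.4698 = 2.4244 mm/d
ETc = Kc × ET₀ = 0.75 × 2.4244 = 1.8183 mm/d
Crop demand D = ETc × 31 d = 1.8183 × 31 = 56.367 mm
D − Pe = 56.367 − 30.6 = 25.767 mm
Gross irrigation = 25.767 / 0.76 = 33.904 mm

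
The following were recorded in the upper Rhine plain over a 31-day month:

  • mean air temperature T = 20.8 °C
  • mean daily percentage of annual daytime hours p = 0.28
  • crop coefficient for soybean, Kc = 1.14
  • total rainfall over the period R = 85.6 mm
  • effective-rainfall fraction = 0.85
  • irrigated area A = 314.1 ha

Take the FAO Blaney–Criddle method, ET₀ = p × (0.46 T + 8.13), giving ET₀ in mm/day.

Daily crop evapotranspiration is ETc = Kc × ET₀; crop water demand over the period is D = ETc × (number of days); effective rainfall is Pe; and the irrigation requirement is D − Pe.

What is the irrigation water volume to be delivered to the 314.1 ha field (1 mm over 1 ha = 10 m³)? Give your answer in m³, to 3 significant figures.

322000 m³

ET₀ = 0.28 × (0.46 × 20.8 + 8.13) = 0.28 × 17.698 = 4.9554 mm/d
ETc = Kc × ET₀ = 1.14 × 4.9554 = 5.6492 mm/d
Crop demand D = ETc × 31 d = 5.6492 × 31 = 175.125 mm
Pe = 0.85 × 85.6 = 72.760 mm
D − Pe = 175.125 − 72.760 = 102.365 mm
Volume = 102.365 mm × 314.1 ha × 10 = 321528.5 m³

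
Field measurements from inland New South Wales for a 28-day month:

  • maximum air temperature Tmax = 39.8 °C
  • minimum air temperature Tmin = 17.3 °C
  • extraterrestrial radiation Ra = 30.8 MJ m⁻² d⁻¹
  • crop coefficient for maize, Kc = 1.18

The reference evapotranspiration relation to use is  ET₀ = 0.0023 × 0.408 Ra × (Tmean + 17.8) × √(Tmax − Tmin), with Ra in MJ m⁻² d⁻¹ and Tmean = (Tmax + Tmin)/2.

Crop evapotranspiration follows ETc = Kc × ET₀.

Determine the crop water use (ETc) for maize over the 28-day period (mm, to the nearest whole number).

210 mm

Tmean = (39.8 + 17.3)/2 = 28.55 °C
0.408 Ra = 0.408 × 30.8 = 12.5664 mm/d equivalent
ET₀ = 0.0023 × 12.5664 × (28.55 + 17.8) × √22.5 = 0.0023 × 12.5664 × 46.35 × 4.7434 = 6.3545 mm/d
ETc = Kc × ET₀ = 1.18 × 6.3545 = 7.4983 mm/d
Over 28 days: 7.4983 × 28 = 209.952 mm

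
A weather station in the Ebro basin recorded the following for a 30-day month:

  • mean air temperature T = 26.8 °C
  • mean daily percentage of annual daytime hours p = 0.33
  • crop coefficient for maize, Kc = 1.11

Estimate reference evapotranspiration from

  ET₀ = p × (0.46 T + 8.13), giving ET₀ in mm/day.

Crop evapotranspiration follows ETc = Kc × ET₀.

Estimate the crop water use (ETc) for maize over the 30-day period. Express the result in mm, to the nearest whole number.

ET₀ = 0.33 × (0.46 × 26.8 + 8.13) = 0.33 × 20.458 = 6.7511 mm/d
ETc = Kc × ET₀ = 1.11 × 6.7511 = 7.4937 mm/d
Over 30 days: 7.4937 × 30 = 224.811 mm

225 mm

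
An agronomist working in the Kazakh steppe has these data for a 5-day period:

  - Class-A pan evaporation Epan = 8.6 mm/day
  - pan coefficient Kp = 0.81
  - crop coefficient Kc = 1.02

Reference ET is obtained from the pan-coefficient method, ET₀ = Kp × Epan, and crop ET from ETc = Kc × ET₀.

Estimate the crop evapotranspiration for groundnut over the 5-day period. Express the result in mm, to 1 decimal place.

ET₀ = 0.81 × 8.6 = 6.9660 mm/d
ETc = Kc × ET₀ = 1.02 × 6.9660 = 7.1053 mm/d
Over 5 days: 7.1053 × 5 = 35.527 mm

35.5 mm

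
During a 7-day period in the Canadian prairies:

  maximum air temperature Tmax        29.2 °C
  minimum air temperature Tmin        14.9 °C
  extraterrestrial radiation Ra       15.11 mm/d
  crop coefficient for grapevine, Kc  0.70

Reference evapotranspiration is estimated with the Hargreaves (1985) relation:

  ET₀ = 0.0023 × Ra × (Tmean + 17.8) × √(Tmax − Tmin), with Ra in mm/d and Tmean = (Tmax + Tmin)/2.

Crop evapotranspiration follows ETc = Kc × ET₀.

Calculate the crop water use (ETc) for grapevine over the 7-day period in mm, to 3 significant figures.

25.7 mm

Tmean = (29.2 + 14.9)/2 = 22.05 °C
ET₀ = 0.0023 × 15.11 × (22.05 + 17.8) × √14.3 = 0.0023 × 15.11 × 39.85 × 3.7815 = 5.2370 mm/d
ETc = Kc × ET₀ = 0.70 × 5.2370 = 3.6659 mm/d
Over 7 days: 3.6659 × 7 = 25.661 mm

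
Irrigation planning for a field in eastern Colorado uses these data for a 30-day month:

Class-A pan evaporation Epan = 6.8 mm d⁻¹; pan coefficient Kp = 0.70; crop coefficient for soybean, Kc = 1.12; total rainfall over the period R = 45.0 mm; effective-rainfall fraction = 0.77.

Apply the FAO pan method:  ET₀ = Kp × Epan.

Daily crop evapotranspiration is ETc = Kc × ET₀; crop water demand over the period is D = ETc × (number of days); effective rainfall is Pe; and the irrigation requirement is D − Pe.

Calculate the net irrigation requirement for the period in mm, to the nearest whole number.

ET₀ = 0.70 × 6.8 = 4.7600 mm/d
ETc = Kc × ET₀ = 1.12 × 4.7600 = 5.3312 mm/d
Crop demand D = ETc × 30 d = 5.3312 × 30 = 159.936 mm
Pe = 0.77 × 45.0 = 34.650 mm
D − Pe = 159.936 − 34.650 = 125.286 mm

125 mm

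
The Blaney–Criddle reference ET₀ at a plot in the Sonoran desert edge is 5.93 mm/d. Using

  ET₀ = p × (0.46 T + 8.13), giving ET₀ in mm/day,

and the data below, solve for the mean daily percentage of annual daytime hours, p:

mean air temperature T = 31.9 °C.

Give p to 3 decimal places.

p = ET₀ / (0.46 T + 8.13) = 5.93 / (0.46 × 31.9 + 8.13) = 5.93 / 22.804 = 0.2600

0.260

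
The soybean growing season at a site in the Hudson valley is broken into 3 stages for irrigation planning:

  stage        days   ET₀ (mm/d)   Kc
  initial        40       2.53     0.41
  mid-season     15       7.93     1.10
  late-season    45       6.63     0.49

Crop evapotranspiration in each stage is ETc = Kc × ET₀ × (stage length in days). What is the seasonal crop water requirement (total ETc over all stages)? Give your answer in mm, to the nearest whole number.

initial: 0.41 × 2.53 × 40 = 41.49 mm
mid-season: 1.10 × 7.93 × 15 = 130.85 mm
late-season: 0.49 × 6.63 × 45 = 146.19 mm
Seasonal total = 318.53 mm

319 mm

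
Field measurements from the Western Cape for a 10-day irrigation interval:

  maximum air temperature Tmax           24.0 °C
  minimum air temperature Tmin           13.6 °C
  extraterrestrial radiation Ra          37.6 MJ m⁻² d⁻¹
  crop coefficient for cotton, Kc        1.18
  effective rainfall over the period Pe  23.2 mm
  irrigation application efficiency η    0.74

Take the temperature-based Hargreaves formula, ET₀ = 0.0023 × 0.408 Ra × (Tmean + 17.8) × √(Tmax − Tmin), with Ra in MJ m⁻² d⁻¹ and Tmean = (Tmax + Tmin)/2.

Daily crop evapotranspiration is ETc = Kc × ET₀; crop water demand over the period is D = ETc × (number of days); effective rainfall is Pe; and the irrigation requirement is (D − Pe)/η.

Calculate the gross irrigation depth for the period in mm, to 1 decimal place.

Tmean = (24.0 + 13.6)/2 = 18.80 °C
0.408 Ra = 0.408 × 37.6 = 15.3408 mm/d equivalent
ET₀ = 0.0023 × 15.3408 × (18.80 + 17.8) × √10.4 = 0.0023 × 15.3408 × 36.60 × 3.2249 = 4.1646 mm/d
ETc = Kc × ET₀ = 1.18 × 4.1646 = 4.9142 mm/d
Crop demand D = ETc × 10 d = 4.9142 × 10 = 49.142 mm
D − Pe = 49.142 − 23.2 = 25.942 mm
Gross irrigation = 25.942 / 0.74 = 35.057 mm

35.1 mm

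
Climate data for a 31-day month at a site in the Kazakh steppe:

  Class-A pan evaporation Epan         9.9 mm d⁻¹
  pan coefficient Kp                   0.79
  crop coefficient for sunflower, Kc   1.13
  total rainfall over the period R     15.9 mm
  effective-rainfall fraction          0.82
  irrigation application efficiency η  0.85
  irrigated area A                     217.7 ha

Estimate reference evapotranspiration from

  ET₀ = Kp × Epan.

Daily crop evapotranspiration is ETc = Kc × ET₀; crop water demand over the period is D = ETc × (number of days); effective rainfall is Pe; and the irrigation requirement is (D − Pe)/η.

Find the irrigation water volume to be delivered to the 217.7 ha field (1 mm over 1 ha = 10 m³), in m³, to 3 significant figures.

668000 m³

ET₀ = 0.79 × 9.9 = 7.8210 mm/d
ETc = Kc × ET₀ = 1.13 × 7.8210 = 8.8377 mm/d
Crop demand D = ETc × 31 d = 8.8377 × 31 = 273.969 mm
Pe = 0.82 × 15.9 = 13.038 mm
D − Pe = 273.969 − 13.038 = 260.931 mm
Gross irrigation = 260.931 / 0.85 = 306.978 mm
Volume = 306.978 mm × 217.7 ha × 10 = 668291.1 m³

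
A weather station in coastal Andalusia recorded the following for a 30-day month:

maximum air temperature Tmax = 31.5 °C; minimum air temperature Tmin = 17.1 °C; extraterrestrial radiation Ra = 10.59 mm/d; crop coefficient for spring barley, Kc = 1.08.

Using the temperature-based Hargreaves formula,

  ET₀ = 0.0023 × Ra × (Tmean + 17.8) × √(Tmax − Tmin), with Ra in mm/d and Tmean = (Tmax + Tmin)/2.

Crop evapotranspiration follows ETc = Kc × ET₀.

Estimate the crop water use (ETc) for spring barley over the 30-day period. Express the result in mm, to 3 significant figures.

126 mm

Tmean = (31.5 + 17.1)/2 = 24.30 °C
ET₀ = 0.0023 × 10.59 × (24.30 + 17.8) × √14.4 = 0.0023 × 10.59 × 42.10 × 3.7947 = 3.8912 mm/d
ETc = Kc × ET₀ = 1.08 × 3.8912 = 4.2025 mm/d
Over 30 days: 4.2025 × 30 = 126.075 mm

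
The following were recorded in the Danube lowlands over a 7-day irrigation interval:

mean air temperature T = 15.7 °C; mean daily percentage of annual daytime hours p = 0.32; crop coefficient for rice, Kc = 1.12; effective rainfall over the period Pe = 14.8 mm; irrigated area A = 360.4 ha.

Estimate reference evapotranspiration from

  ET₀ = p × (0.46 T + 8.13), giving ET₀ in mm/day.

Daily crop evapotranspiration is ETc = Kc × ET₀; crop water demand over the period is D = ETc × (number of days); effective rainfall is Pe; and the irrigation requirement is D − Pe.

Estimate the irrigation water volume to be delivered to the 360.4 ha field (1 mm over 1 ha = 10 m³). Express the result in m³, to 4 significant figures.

ET₀ = 0.32 × (0.46 × 15.7 + 8.13) = 0.32 × 15.352 = 4.9126 mm/d
ETc = Kc × ET₀ = 1.12 × 4.9126 = 5.5021 mm/d
Crop demand D = ETc × 7 d = 5.5021 × 7 = 38.515 mm
D − Pe = 38.515 − 14.8 = 23.715 mm
Volume = 23.715 mm × 360.4 ha × 10 = 85468.9 m³

85470 m³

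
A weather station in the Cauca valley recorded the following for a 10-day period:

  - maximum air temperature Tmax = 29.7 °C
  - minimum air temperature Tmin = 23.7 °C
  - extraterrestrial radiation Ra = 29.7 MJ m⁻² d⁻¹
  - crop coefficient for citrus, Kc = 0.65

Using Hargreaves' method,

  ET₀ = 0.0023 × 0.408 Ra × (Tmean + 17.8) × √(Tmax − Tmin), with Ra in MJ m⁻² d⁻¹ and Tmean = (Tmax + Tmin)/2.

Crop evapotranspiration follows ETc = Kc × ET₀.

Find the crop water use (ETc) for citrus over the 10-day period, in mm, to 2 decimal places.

19.75 mm

Tmean = (29.7 + 23.7)/2 = 26.70 °C
0.408 Ra = 0.408 × 29.7 = 12.1176 mm/d equivalent
ET₀ = 0.0023 × 12.1176 × (26.70 + 17.8) × √6.0 = 0.0023 × 12.1176 × 44.50 × 2.4495 = 3.0380 mm/d
ETc = Kc × ET₀ = 0.65 × 3.0380 = 1.9747 mm/d
Over 10 days: 1.9747 × 10 = 19.747 mm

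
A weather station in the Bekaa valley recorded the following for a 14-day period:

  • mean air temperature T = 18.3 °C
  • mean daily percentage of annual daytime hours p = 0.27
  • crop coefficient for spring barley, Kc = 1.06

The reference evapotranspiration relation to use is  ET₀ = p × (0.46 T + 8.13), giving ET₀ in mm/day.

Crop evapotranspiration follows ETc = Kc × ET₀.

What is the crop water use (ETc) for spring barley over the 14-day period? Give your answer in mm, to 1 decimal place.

66.3 mm

ET₀ = 0.27 × (0.46 × 18.3 + 8.13) = 0.27 × 16.548 = 4.4680 mm/d
ETc = Kc × ET₀ = 1.06 × 4.4680 = 4.7361 mm/d
Over 14 days: 4.7361 × 14 = 66.305 mm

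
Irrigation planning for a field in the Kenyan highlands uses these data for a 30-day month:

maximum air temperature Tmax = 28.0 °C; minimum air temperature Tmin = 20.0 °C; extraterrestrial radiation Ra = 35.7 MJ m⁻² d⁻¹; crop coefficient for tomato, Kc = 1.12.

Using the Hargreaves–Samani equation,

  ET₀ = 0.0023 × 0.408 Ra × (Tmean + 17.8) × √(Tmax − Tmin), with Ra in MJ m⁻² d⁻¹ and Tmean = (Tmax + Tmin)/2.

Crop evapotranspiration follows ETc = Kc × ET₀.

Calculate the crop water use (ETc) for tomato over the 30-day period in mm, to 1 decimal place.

133.1 mm

Tmean = (28.0 + 20.0)/2 = 24.00 °C
0.408 Ra = 0.408 × 35.7 = 14.5656 mm/d equivalent
ET₀ = 0.0023 × 14.5656 × (24.00 + 17.8) × √8.0 = 0.0023 × 14.5656 × 41.80 × 2.8284 = 3.9607 mm/d
ETc = Kc × ET₀ = 1.12 × 3.9607 = 4.4360 mm/d
Over 30 days: 4.4360 × 30 = 133.080 mm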